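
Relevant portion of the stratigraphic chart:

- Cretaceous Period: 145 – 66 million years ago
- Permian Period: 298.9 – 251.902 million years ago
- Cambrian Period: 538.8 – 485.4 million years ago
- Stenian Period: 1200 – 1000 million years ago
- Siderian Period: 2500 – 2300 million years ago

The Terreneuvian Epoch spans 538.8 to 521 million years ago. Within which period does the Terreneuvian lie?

Cambrian

The Terreneuvian (538.8–521 Ma) lies entirely within 538.8–485.4 Ma, the Cambrian Period.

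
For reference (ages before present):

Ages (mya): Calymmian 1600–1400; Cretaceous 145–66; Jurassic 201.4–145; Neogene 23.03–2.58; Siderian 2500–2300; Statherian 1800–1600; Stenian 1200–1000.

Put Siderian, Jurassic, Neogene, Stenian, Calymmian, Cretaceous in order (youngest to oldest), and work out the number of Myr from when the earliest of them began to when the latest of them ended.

Neogene, Cretaceous, Jurassic, Stenian, Calymmian, Siderian; total span 2497.42 Myr

From the excerpt: Siderian 2500–2300; Jurassic 201.4–145; Neogene 23.03–2.58; Stenian 1200–1000; Calymmian 1600–1400; Cretaceous 145–66 (Ma).
Larger Ma is earlier, so the oldest is Siderian and the youngest is Neogene; youngest to oldest: Neogene, Cretaceous, Jurassic, Stenian, Calymmian, Siderian.
Oldest start 2500 minus youngest end 2.58 gives 2497.42 Myr overall.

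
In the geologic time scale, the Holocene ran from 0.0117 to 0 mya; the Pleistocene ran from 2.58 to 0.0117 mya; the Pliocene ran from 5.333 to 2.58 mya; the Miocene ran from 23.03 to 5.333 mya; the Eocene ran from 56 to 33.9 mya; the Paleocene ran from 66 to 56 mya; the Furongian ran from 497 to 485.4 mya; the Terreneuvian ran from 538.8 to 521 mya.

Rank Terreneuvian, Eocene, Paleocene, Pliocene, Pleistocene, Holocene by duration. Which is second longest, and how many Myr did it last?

Start − end for each: Terreneuvian 538.8 − 521 = 17.8; Eocene 56 − 33.9 = 22.1; Paleocene 66 − 56 = 10; Pliocene 5.333 − 2.58 = 2.753; Pleistocene 2.58 − 0.0117 = 2.5683; Holocene 0.0117 − 0 = 0.0117.
Ranking these from longest: Eocene > Terreneuvian > Paleocene > Pliocene > Pleistocene > Holocene.
Position 2 in that ranking is Terreneuvian, which lasted 17.8 Myr.

Terreneuvian, 17.8 million years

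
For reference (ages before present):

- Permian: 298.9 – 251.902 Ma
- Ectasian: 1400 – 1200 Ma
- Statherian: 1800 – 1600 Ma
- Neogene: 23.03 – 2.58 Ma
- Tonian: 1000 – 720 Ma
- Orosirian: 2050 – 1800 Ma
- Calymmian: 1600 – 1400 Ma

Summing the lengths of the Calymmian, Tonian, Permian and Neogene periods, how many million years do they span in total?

Duration is start − end for each: (1600 − 1400) + (1000 − 720) + (298.9 − 251.902) + (23.03 − 2.58).
That is 200 + 280 + 46.998 + 20.45, which totals 547.448 million years.

547.448 million years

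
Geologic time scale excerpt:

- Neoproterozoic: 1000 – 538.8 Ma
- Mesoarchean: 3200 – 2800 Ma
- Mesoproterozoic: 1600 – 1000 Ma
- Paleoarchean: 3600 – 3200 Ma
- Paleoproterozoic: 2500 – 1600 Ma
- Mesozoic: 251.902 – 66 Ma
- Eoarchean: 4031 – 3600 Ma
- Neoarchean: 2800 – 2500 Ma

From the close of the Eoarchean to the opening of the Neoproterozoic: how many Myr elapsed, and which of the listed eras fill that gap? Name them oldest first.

End of Eoarchean = 3600 Ma; start of Neoproterozoic = 1000 Ma.
Gap = 3600 − 1000 = 2600 Myr.
Eras wholly inside 3600–1000 Ma: Paleoarchean (3600–3200), Mesoarchean (3200–2800), Neoarchean (2800–2500), Paleoproterozoic (2500–1600), Mesoproterozoic (1600–1000).

2600 million years; Paleoarchean, Mesoarchean, Neoarchean, Paleoproterozoic, Mesoproterozoic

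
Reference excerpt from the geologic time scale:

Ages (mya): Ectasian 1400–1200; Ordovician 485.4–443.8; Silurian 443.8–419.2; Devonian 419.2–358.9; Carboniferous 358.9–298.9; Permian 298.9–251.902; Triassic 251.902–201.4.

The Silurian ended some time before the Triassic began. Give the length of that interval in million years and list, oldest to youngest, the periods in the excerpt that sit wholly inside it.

End of Silurian = 419.2 Ma; start of Triassic = 251.902 Ma.
Gap = 419.2 − 251.902 = 167.298 Myr.
Periods wholly inside 419.2–251.902 Ma: Devonian (419.2–358.9), Carboniferous (358.9–298.9), Permian (298.9–251.902).

167.298 million years; Devonian, Carboniferous, Permian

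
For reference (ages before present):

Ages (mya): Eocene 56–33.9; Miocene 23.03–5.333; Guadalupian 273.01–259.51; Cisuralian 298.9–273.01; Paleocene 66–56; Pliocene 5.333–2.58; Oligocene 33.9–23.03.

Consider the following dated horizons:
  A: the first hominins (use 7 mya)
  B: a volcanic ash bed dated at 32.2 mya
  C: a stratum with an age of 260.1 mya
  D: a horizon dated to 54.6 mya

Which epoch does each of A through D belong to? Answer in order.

A — Miocene; B — Oligocene; C — Guadalupian; D — Eocene

A: 7 Ma lies in 23.03–5.333 Ma, so Miocene.
B: 32.2 Ma lies in 33.9–23.03 Ma, so Oligocene.
C: 260.1 Ma lies in 273.01–259.51 Ma, so Guadalupian.
D: 54.6 Ma lies in 56–33.9 Ma, so Eocene.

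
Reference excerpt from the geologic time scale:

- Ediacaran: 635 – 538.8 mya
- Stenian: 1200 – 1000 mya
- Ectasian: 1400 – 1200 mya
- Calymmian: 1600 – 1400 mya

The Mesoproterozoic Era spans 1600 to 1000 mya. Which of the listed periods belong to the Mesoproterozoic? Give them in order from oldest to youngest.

Calymmian, Ectasian, Stenian

Periods with both bounds inside 1600–1000 Ma: Calymmian (1600–1400), Ectasian (1400–1200), Stenian (1200–1000).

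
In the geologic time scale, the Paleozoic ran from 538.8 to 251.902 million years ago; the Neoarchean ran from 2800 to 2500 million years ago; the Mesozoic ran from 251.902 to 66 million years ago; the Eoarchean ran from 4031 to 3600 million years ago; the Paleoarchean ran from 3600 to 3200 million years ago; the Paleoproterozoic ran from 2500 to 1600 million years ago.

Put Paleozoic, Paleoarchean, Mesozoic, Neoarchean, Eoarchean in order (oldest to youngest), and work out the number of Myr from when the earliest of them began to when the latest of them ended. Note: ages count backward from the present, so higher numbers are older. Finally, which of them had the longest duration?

From the excerpt: Paleozoic 538.8–251.902; Paleoarchean 3600–3200; Mesozoic 251.902–66; Neoarchean 2800–2500; Eoarchean 4031–3600 (Ma).
Larger Ma is earlier, so the oldest is Eoarchean and the youngest is Mesozoic; oldest to youngest: Eoarchean, Paleoarchean, Neoarchean, Paleozoic, Mesozoic.
Oldest start 4031 minus youngest end 66 gives 3965 Myr overall.
Individual lengths (start − end): Paleoarchean 400; Mesozoic 185.902; Eoarchean 431; Paleozoic 286.898; Neoarchean 300. The largest is Eoarchean at 431 Myr.

Eoarchean, Paleoarchean, Neoarchean, Paleozoic, Mesozoic; total span 3965 Myr; longest is Eoarchean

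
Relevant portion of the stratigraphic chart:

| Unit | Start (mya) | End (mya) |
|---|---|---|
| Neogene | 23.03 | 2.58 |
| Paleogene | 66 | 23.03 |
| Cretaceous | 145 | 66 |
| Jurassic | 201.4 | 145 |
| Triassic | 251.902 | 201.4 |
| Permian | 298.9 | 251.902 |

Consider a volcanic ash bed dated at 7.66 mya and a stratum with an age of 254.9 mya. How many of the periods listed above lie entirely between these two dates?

4

The older date is 254.9 Ma and the younger is 7.66 Ma.
Periods with start < 254.9 and end > 7.66 Ma: Triassic (251.902–201.4), Jurassic (201.4–145), Cretaceous (145–66), Paleogene (66–23.03).
That is 4 complete periods.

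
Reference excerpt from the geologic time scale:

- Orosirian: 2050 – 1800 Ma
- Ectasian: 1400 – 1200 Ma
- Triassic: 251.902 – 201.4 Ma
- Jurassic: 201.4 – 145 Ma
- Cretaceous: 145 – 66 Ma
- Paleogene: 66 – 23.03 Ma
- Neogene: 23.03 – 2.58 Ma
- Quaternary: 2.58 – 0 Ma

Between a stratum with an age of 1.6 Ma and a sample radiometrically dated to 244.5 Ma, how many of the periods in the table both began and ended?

The older date is 244.5 Ma and the younger is 1.6 Ma.
Periods with start < 244.5 and end > 1.6 Ma: Jurassic (201.4–145), Cretaceous (145–66), Paleogene (66–23.03), Neogene (23.03–2.58).
That is 4 complete periods.

4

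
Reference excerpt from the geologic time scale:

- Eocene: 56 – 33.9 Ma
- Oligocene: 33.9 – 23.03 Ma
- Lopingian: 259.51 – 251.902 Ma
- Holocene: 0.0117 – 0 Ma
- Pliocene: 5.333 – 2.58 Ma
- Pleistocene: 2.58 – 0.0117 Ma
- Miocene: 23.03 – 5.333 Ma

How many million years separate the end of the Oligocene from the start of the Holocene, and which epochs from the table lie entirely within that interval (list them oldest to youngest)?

23.0183 million years; Miocene, Pliocene, Pleistocene

End of Oligocene = 23.03 Ma; start of Holocene = 0.0117 Ma.
Gap = 23.03 − 0.0117 = 23.0183 Myr.
Epochs wholly inside 23.03–0.0117 Ma: Miocene (23.03–5.333), Pliocene (5.333–2.58), Pleistocene (2.58–0.0117).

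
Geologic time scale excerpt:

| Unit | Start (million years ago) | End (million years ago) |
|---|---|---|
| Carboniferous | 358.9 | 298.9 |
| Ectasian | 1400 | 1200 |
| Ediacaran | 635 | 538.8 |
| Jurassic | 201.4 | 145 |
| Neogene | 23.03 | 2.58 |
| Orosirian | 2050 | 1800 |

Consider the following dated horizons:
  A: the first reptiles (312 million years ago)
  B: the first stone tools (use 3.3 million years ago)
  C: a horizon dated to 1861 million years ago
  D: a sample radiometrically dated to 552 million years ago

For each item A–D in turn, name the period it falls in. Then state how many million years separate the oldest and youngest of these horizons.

A — Carboniferous; B — Neogene; C — Orosirian; D — Ediacaran; span 1857.7 million years

A: 312 Ma lies in 358.9–298.9 Ma, so Carboniferous.
B: 3.3 Ma lies in 23.03–2.58 Ma, so Neogene.
C: 1861 Ma lies in 2050–1800 Ma, so Orosirian.
D: 552 Ma lies in 635–538.8 Ma, so Ediacaran.
Oldest = 1861 Ma, youngest = 3.3 Ma → span 1857.7 Myr.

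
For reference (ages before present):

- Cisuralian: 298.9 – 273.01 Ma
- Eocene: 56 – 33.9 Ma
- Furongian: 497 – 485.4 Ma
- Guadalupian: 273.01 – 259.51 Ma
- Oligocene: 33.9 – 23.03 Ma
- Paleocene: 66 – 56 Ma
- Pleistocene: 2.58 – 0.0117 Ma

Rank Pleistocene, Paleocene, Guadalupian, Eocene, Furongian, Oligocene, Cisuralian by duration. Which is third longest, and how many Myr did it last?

Start − end for each: Pleistocene 2.58 − 0.0117 = 2.5683; Paleocene 66 − 56 = 10; Guadalupian 273.01 − 259.51 = 13.5; Eocene 56 − 33.9 = 22.1; Furongian 497 − 485.4 = 11.6; Oligocene 33.9 − 23.03 = 10.87; Cisuralian 298.9 − 273.01 = 25.89.
Ranking these from longest: Cisuralian > Eocene > Guadalupian > Furongian > Oligocene > Paleocene > Pleistocene.
Position 3 in that ranking is Guadalupian, which lasted 13.5 Myr.

Guadalupian, 13.5 million years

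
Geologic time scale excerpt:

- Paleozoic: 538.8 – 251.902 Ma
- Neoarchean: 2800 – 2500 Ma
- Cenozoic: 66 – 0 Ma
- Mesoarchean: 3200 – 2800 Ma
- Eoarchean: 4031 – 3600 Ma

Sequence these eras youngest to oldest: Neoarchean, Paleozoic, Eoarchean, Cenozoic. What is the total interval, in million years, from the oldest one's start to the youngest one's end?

Cenozoic → Paleozoic → Neoarchean → Eoarchean; total span 4031 Myr

From the excerpt: Neoarchean 2800–2500; Paleozoic 538.8–251.902; Eoarchean 4031–3600; Cenozoic 66–0 (Ma).
Larger Ma is earlier, so the oldest is Eoarchean and the youngest is Cenozoic; youngest to oldest: Cenozoic, Paleozoic, Neoarchean, Eoarchean.
Oldest start 4031 minus youngest end 0 gives 4031 Myr overall.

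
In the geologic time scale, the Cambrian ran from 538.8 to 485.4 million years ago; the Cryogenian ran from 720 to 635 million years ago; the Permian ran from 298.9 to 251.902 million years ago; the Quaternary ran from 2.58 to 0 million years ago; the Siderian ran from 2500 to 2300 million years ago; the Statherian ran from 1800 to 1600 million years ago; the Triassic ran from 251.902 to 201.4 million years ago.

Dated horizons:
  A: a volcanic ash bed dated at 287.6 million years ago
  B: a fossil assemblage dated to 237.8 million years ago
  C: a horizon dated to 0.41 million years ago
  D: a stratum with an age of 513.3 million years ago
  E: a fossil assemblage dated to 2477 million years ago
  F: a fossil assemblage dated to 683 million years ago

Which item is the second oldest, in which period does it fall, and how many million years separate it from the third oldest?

F, in the Cryogenian; 169.7 million years to D

Larger Ma means older, so oldest first: E 2477 > F 683 > D 513.3 > A 287.6 > B 237.8 > C 0.41.
Counting 2 along gives F (683 Ma); the excerpt puts that inside the Cryogenian, 720–635 Ma.
Next in line is D (513.3 Ma), and 683 − 513.3 = 169.7 Myr.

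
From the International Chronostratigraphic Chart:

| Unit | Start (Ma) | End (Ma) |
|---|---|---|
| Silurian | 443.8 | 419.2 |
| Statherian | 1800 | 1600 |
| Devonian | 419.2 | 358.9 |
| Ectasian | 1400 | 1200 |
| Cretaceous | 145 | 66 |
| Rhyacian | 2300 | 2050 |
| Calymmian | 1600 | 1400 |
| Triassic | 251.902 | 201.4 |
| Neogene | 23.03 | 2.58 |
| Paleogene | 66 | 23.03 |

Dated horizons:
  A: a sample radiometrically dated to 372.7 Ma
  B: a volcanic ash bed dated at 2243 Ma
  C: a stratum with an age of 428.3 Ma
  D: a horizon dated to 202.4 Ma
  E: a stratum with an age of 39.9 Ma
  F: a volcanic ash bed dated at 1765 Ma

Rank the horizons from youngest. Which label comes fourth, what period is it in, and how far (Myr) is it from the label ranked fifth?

Smaller Ma means younger, so youngest first: E 39.9 < D 202.4 < A 372.7 < C 428.3 < F 1765 < B 2243.
Counting 4 along gives C (428.3 Ma); the excerpt puts that inside the Silurian, 443.8–419.2 Ma.
Next in line is F (1765 Ma), and 1765 − 428.3 = 1336.7 Myr.

C, in the Silurian; 1336.7 million years to F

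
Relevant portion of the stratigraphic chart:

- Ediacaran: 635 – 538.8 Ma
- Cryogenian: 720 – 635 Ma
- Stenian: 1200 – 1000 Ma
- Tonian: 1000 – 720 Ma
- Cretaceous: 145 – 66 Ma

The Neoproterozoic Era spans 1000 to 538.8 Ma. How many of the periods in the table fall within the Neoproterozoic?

3

Periods inside 1000–538.8 Ma: Tonian, Cryogenian, Ediacaran — 3 in total.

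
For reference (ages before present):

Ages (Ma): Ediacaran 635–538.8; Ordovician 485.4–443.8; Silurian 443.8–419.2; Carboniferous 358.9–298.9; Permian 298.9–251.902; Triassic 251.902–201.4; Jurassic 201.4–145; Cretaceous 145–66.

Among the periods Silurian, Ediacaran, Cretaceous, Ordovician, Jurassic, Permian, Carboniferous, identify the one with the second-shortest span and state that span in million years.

Ordovician, 41.6 million years

Durations: Silurian 24.6; Ediacaran 96.2; Cretaceous 79; Ordovician 41.6; Jurassic 56.4; Permian 46.998; Carboniferous 60 Myr.
Sorted shortest-first: Silurian (24.6), Ordovician (41.6), Permian (46.998), Jurassic (56.4), Carboniferous (60), Cretaceous (79), Ediacaran (96.2).
The second shortest is Ordovician at 41.6 Myr.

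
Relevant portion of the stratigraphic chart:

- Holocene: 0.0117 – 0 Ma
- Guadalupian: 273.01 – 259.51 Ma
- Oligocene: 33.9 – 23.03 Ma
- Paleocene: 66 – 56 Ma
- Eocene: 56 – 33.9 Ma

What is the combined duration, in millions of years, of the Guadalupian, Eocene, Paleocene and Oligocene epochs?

56.47 million years

Duration is start − end for each: (273.01 − 259.51) + (56 − 33.9) + (66 − 56) + (33.9 − 23.03).
That is 13.5 + 22.1 + 10 + 10.87, which totals 56.47 million years.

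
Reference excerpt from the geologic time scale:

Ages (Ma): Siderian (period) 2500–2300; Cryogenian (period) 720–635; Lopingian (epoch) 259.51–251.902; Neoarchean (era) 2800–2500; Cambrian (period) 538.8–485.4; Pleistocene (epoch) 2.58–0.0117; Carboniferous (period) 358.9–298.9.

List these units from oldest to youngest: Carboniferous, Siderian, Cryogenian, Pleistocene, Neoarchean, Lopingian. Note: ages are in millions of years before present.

The oldest of these is Neoarchean (starts 2800 Ma) and the youngest is Pleistocene (ends 0.0117 Ma).
In between, by decreasing start age: Siderian (2500), Cryogenian (720), Carboniferous (358.9), Lopingian (259.51).

Neoarchean, then Siderian, then Cryogenian, then Carboniferous, then Lopingian, then Pleistocene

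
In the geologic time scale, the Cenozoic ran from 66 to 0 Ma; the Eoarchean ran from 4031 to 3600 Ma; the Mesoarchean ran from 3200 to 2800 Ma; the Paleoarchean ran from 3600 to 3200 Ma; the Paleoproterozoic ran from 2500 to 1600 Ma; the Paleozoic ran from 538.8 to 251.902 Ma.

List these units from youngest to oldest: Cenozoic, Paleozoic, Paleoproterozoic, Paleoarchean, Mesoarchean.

Cenozoic, Paleozoic, Paleoproterozoic, Mesoarchean, Paleoarchean

Sorting by start age (ascending Ma, since larger Ma = older): Cenozoic start 66, Paleozoic start 538.8, Paleoproterozoic start 2500, Mesoarchean start 3200, Paleoarchean start 3600.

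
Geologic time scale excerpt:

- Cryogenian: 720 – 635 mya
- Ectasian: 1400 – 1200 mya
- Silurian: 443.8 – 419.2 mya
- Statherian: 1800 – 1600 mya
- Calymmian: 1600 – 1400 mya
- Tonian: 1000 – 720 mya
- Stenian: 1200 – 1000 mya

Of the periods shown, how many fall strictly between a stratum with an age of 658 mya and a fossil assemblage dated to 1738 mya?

The older date is 1738 Ma and the younger is 658 Ma.
Periods with start < 1738 and end > 658 Ma: Calymmian (1600–1400), Ectasian (1400–1200), Stenian (1200–1000), Tonian (1000–720).
That is 4 complete periods.

4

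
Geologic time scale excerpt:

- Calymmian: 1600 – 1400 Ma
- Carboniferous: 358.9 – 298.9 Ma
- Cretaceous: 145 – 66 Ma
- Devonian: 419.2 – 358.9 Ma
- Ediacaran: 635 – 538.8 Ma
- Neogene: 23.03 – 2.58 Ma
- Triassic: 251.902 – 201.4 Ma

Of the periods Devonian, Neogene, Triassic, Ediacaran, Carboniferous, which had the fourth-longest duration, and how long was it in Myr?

Start − end for each: Devonian 419.2 − 358.9 = 60.3; Neogene 23.03 − 2.58 = 20.45; Triassic 251.902 − 201.4 = 50.502; Ediacaran 635 − 538.8 = 96.2; Carboniferous 358.9 − 298.9 = 60.
Ranking these from longest: Ediacaran > Devonian > Carboniferous > Triassic > Neogene.
Position 4 in that ranking is Triassic, which lasted 50.502 Myr.

Triassic, 50.502 million years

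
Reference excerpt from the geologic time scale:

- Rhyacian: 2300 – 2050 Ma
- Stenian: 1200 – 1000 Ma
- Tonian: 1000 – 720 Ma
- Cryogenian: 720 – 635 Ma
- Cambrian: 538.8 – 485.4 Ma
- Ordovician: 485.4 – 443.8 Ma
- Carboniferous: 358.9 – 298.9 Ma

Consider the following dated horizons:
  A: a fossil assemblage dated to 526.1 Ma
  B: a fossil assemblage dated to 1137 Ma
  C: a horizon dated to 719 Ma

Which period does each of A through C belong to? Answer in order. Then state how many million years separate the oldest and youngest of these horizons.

A — Cambrian; B — Stenian; C — Cryogenian; span 610.9 million years

Match each age against the start–end ranges in the excerpt: A = 526.1 Ma → Cambrian (538.8–485.4); B = 1137 Ma → Stenian (1200–1000); C = 719 Ma → Cryogenian (720–635).
The largest age is 1137 Ma and the smallest is 526.1 Ma; their difference is 610.9 Myr.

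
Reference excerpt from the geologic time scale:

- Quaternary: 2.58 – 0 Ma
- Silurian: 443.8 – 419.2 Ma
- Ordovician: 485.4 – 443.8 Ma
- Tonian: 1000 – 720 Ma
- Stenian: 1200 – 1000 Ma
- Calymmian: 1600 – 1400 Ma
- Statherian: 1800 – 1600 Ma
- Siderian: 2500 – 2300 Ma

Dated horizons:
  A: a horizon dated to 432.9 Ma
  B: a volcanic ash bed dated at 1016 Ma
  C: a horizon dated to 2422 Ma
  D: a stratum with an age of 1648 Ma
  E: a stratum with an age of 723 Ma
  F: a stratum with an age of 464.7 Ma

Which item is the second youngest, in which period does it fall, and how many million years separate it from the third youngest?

Smaller Ma means younger, so youngest first: A 432.9 < F 464.7 < E 723 < B 1016 < D 1648 < C 2422.
Counting 2 along gives F (464.7 Ma); the excerpt puts that inside the Ordovician, 485.4–443.8 Ma.
Next in line is E (723 Ma), and 723 − 464.7 = 258.3 Myr.

F, in the Ordovician; 258.3 million years to E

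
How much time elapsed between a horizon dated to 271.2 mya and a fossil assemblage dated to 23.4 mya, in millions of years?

271.2 − 23.4 = 247.8 million years.

247.8 million years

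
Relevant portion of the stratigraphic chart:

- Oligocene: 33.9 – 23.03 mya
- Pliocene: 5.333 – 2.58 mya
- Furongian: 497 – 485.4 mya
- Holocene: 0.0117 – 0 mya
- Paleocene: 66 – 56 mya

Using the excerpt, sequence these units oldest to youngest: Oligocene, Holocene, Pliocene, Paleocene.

The oldest of these is Paleocene (starts 66 Ma) and the youngest is Holocene (ends 0 Ma).
In between, by decreasing start age: Oligocene (33.9), Pliocene (5.333).

Paleocene, then Oligocene, then Pliocene, then Holocene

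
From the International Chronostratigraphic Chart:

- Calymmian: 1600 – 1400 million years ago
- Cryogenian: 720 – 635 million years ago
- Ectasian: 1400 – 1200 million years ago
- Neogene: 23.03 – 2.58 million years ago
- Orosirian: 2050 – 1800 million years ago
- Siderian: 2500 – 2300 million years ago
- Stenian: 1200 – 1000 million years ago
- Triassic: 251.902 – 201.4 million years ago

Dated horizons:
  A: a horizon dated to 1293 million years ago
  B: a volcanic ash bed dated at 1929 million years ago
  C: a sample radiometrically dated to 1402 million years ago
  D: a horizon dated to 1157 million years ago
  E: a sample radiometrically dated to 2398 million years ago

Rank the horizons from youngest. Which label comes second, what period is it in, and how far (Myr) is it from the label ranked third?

A, in the Ectasian; 109 million years to C

Smaller Ma means younger, so youngest first: D 1157 < A 1293 < C 1402 < B 1929 < E 2398.
Counting 2 along gives A (1293 Ma); the excerpt puts that inside the Ectasian, 1400–1200 Ma.
Next in line is C (1402 Ma), and 1402 − 1293 = 109 Myr.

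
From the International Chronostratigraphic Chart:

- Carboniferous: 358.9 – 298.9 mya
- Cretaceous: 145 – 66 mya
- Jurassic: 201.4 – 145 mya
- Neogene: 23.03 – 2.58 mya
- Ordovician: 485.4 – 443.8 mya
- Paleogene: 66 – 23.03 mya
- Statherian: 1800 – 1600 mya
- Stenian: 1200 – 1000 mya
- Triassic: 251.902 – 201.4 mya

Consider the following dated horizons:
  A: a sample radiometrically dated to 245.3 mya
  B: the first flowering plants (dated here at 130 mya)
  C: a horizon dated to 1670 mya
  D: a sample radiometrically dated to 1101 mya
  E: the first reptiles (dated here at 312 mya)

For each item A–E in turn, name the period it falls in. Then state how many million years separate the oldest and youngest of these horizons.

Match each age against the start–end ranges in the excerpt: A = 245.3 Ma → Triassic (251.902–201.4); B = 130 Ma → Cretaceous (145–66); C = 1670 Ma → Statherian (1800–1600); D = 1101 Ma → Stenian (1200–1000); E = 312 Ma → Carboniferous (358.9–298.9).
The largest age is 1670 Ma and the smallest is 130 Ma; their difference is 1540 Myr.

A — Triassic; B — Cretaceous; C — Statherian; D — Stenian; E — Carboniferous; span 1540 million years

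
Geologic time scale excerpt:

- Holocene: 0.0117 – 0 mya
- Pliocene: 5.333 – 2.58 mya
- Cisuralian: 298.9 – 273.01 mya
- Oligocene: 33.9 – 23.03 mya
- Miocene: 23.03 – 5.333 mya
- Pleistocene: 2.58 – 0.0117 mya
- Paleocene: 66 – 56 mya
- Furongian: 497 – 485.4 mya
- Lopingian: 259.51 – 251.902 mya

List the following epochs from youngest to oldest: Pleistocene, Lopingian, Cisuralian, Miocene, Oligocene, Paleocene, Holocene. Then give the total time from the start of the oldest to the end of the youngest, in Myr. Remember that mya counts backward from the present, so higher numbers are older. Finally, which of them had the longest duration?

Holocene, Pleistocene, Miocene, Oligocene, Paleocene, Lopingian, Cisuralian; total span 298.9 Myr; longest is Cisuralian

From the excerpt: Pleistocene 2.58–0.0117; Lopingian 259.51–251.902; Cisuralian 298.9–273.01; Miocene 23.03–5.333; Oligocene 33.9–23.03; Paleocene 66–56; Holocene 0.0117–0 (Ma).
Larger Ma is earlier, so the oldest is Cisuralian and the youngest is Holocene; youngest to oldest: Holocene, Pleistocene, Miocene, Oligocene, Paleocene, Lopingian, Cisuralian.
Oldest start 298.9 minus youngest end 0 gives 298.9 Myr overall.
Individual lengths (start − end): Holocene 0.0117; Pleistocene 2.5683; Miocene 17.697; Oligocene 10.87; Paleocene 10; Lopingian 7.608; Cisuralian 25.89. The largest is Cisuralian at 25.89 Myr.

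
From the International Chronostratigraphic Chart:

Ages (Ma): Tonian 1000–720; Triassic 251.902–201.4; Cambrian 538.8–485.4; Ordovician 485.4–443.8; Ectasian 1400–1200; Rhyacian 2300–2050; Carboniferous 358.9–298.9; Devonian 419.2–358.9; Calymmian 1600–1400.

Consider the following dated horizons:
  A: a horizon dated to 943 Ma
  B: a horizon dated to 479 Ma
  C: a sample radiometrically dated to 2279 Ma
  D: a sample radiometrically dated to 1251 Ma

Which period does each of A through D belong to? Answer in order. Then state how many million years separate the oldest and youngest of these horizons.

A — Tonian; B — Ordovician; C — Rhyacian; D — Ectasian; span 1800 million years

A: 943 Ma lies in 1000–720 Ma, so Tonian.
B: 479 Ma lies in 485.4–443.8 Ma, so Ordovician.
C: 2279 Ma lies in 2300–2050 Ma, so Rhyacian.
D: 1251 Ma lies in 1400–1200 Ma, so Ectasian.
Oldest = 2279 Ma, youngest = 479 Ma → span 1800 Myr.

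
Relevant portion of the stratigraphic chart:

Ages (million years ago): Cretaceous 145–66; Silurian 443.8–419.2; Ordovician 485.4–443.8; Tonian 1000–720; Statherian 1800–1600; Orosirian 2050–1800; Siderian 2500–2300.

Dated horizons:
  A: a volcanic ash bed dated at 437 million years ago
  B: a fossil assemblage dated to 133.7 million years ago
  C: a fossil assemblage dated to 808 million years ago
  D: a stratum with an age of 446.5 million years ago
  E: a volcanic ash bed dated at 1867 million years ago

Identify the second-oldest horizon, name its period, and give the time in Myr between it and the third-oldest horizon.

C, in the Tonian; 361.5 million years to D

Sorted oldest-first by Ma: E (1867), C (808), D (446.5), A (437), B (133.7).
The second oldest is C at 808 Ma, which lies in 1000–720 Ma: the Tonian.
The third oldest is D at 446.5 Ma; separation = |808 − 446.5| = 361.5 Myr.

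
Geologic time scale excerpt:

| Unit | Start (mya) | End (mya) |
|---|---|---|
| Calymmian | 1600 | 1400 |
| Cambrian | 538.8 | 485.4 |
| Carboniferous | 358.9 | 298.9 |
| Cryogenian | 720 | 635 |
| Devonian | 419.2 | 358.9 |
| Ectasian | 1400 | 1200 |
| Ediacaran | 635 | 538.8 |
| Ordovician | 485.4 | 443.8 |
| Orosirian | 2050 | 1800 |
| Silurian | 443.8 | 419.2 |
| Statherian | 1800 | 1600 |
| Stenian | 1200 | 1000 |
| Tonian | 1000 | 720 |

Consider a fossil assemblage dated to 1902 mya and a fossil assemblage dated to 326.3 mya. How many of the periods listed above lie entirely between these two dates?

The older date is 1902 Ma and the younger is 326.3 Ma.
Periods with start < 1902 and end > 326.3 Ma: Statherian (1800–1600), Calymmian (1600–1400), Ectasian (1400–1200), Stenian (1200–1000), Tonian (1000–720), Cryogenian (720–635), Ediacaran (635–538.8), Cambrian (538.8–485.4), Ordovician (485.4–443.8), Silurian (443.8–419.2), Devonian (419.2–358.9).
That is 11 complete periods.

11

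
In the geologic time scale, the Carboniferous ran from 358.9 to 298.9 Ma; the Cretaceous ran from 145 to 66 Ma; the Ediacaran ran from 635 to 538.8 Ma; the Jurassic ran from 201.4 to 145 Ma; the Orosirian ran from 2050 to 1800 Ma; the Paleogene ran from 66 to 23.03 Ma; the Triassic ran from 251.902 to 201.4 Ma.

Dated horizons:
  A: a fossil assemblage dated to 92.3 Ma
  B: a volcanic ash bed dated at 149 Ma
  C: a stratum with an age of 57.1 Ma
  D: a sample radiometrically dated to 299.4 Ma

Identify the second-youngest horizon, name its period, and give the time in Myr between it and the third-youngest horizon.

A, in the Cretaceous; 56.7 million years to B

Sorted youngest-first by Ma: C (57.1), A (92.3), B (149), D (299.4).
The second youngest is A at 92.3 Ma, which lies in 145–66 Ma: the Cretaceous.
The third youngest is B at 149 Ma; separation = |92.3 − 149| = 56.7 Myr.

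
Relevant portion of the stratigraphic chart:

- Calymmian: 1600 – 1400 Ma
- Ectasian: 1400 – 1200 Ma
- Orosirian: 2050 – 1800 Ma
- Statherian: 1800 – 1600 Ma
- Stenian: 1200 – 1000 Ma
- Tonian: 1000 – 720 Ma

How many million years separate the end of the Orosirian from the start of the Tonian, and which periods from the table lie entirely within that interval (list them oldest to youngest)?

End of Orosirian = 1800 Ma; start of Tonian = 1000 Ma.
Gap = 1800 − 1000 = 800 Myr.
Periods wholly inside 1800–1000 Ma: Statherian (1800–1600), Calymmian (1600–1400), Ectasian (1400–1200), Stenian (1200–1000).

800 million years; Statherian, Calymmian, Ectasian, Stenian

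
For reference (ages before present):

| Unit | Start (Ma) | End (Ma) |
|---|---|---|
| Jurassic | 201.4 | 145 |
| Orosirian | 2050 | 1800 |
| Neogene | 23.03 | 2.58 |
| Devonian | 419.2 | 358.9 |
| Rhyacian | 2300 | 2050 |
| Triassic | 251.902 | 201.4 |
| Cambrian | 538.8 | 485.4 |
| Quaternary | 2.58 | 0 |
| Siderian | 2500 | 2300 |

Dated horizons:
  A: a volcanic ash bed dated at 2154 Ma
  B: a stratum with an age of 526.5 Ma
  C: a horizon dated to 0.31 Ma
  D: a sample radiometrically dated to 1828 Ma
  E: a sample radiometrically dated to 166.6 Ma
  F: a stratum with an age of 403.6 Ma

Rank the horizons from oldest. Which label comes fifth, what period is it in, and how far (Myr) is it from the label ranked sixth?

E, in the Jurassic; 166.29 million years to C

Sorted oldest-first by Ma: A (2154), D (1828), B (526.5), F (403.6), E (166.6), C (0.31).
The fifth oldest is E at 166.6 Ma, which lies in 201.4–145 Ma: the Jurassic.
The sixth oldest is C at 0.31 Ma; separation = |166.6 − 0.31| = 166.29 Myr.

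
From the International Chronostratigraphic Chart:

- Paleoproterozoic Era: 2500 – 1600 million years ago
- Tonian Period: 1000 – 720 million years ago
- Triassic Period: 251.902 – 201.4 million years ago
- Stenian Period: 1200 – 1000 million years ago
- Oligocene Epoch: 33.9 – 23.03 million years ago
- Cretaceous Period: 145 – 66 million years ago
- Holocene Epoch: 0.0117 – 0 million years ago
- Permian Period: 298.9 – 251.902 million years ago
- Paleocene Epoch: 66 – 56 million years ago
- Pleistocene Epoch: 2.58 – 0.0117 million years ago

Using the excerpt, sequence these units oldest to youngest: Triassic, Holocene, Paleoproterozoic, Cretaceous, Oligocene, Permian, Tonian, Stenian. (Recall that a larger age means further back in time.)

Paleoproterozoic, Stenian, Tonian, Permian, Triassic, Cretaceous, Oligocene, Holocene

Sorting by start age (descending Ma, since larger Ma = older): Paleoproterozoic began 2500, Stenian began 1200, Tonian began 1000, Permian began 298.9, Triassic began 251.902, Cretaceous began 145, Oligocene began 33.9, Holocene began 0.0117.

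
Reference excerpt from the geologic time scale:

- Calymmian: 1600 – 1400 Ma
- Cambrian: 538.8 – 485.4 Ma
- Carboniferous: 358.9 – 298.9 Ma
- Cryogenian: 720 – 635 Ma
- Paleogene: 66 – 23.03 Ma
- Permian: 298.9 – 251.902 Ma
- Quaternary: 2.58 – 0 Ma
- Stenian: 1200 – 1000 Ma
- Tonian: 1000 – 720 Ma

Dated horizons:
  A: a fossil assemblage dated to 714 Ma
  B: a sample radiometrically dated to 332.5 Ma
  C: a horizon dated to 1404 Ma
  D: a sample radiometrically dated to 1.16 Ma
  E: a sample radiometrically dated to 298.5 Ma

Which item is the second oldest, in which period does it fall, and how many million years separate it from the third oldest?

Sorted oldest-first by Ma: C (1404), A (714), B (332.5), E (298.5), D (1.16).
The second oldest is A at 714 Ma, which lies in 720–635 Ma: the Cryogenian.
The third oldest is B at 332.5 Ma; separation = |714 − 332.5| = 381.5 Myr.

A, in the Cryogenian; 381.5 million years to B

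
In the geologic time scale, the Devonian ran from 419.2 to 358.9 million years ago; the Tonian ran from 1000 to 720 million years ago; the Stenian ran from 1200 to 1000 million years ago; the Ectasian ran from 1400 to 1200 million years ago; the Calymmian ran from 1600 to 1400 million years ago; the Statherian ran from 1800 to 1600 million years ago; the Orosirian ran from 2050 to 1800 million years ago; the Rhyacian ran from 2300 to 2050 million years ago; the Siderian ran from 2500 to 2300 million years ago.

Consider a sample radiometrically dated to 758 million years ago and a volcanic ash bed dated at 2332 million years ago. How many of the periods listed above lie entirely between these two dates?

6

The older date is 2332 Ma and the younger is 758 Ma.
Periods with start < 2332 and end > 758 Ma: Rhyacian (2300–2050), Orosirian (2050–1800), Statherian (1800–1600), Calymmian (1600–1400), Ectasian (1400–1200), Stenian (1200–1000).
That is 6 complete periods.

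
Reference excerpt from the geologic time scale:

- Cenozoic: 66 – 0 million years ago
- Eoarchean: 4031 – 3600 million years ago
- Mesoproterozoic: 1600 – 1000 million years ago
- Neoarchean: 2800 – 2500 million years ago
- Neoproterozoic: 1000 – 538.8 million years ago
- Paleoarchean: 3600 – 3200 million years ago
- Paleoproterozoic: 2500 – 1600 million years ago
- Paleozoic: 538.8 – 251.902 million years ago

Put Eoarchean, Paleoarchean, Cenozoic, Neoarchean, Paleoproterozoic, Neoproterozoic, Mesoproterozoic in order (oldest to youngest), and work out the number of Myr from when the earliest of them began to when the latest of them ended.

From the excerpt: Eoarchean 4031–3600; Paleoarchean 3600–3200; Cenozoic 66–0; Neoarchean 2800–2500; Paleoproterozoic 2500–1600; Neoproterozoic 1000–538.8; Mesoproterozoic 1600–1000 (Ma).
Larger Ma is earlier, so the oldest is Eoarchean and the youngest is Cenozoic; oldest to youngest: Eoarchean, Paleoarchean, Neoarchean, Paleoproterozoic, Mesoproterozoic, Neoproterozoic, Cenozoic.
Oldest start 4031 minus youngest end 0 gives 4031 Myr overall.

Eoarchean → Paleoarchean → Neoarchean → Paleoproterozoic → Mesoproterozoic → Neoproterozoic → Cenozoic; total span 4031 Myr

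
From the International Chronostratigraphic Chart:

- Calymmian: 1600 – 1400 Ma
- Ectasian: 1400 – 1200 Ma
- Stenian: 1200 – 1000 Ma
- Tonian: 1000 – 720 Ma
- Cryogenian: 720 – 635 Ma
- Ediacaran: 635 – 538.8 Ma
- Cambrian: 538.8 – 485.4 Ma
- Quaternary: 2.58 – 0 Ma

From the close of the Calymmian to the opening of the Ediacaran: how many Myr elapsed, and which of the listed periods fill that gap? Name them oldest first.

The Calymmian closes at 1400 Ma and the Ediacaran opens at 635 Ma, so the interval is 1400 − 635 = 765 Myr.
A period fits inside if it starts at or after 1400 Ma and ends at or before 635 Ma; oldest first that gives Ectasian, Stenian, Tonian, Cryogenian.

765 million years; Ectasian, Stenian, Tonian, Cryogenian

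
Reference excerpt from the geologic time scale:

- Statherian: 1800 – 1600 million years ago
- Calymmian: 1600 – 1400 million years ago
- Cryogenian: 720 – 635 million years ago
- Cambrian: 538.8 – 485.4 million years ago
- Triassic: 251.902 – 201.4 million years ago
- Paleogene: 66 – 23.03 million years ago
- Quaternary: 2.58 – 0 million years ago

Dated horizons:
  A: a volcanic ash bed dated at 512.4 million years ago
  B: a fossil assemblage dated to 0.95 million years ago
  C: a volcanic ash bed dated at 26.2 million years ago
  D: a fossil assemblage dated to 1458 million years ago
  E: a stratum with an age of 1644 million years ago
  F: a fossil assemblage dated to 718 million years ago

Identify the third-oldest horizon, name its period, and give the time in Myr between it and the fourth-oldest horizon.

F, in the Cryogenian; 205.6 million years to A

Larger Ma means older, so oldest first: E 1644 > D 1458 > F 718 > A 512.4 > C 26.2 > B 0.95.
Counting 3 along gives F (718 Ma); the excerpt puts that inside the Cryogenian, 720–635 Ma.
Next in line is A (512.4 Ma), and 718 − 512.4 = 205.6 Myr.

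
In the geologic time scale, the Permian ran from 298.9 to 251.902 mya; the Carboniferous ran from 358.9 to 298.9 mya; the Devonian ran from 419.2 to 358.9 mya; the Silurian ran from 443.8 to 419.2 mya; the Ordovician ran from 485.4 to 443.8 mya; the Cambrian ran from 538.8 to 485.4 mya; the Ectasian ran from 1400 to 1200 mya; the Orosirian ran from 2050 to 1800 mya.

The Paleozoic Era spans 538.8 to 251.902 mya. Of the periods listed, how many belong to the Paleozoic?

6

Periods inside 538.8–251.902 Ma: Cambrian, Ordovician, Silurian, Devonian, Carboniferous, Permian — 6 in total.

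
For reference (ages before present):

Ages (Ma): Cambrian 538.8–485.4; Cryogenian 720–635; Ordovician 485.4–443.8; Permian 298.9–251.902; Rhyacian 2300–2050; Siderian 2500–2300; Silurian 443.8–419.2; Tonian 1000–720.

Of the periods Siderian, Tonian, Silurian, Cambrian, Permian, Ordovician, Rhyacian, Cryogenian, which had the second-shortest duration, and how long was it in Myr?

Ordovician, 41.6 million years

Durations: Siderian 200; Tonian 280; Silurian 24.6; Cambrian 53.4; Permian 46.998; Ordovician 41.6; Rhyacian 250; Cryogenian 85 Myr.
Sorted shortest-first: Silurian (24.6), Ordovician (41.6), Permian (46.998), Cambrian (53.4), Cryogenian (85), Siderian (200), Rhyacian (250), Tonian (280).
The second shortest is Ordovician at 41.6 Myr.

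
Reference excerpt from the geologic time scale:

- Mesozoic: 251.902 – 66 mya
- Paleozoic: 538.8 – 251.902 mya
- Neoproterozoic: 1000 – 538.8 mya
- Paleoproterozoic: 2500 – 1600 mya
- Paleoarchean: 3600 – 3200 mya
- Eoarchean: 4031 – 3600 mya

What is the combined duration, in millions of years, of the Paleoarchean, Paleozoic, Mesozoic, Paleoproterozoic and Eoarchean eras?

Duration is start − end for each: (3600 − 3200) + (538.8 − 251.902) + (251.902 − 66) + (2500 − 1600) + (4031 − 3600).
That is 400 + 286.898 + 185.902 + 900 + 431, which totals 2203.8 million years.

2203.8 million years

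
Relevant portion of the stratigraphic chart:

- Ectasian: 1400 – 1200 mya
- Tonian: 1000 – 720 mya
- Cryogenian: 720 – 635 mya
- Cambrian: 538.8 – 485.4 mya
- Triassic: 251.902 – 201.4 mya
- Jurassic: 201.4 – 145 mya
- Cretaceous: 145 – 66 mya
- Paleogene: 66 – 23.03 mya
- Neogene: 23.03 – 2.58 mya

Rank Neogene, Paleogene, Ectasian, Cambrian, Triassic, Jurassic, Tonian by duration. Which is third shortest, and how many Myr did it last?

Durations: Neogene 20.45; Paleogene 42.97; Ectasian 200; Cambrian 53.4; Triassic 50.502; Jurassic 56.4; Tonian 280 Myr.
Sorted shortest-first: Neogene (20.45), Paleogene (42.97), Triassic (50.502), Cambrian (53.4), Jurassic (56.4), Ectasian (200), Tonian (280).
The third shortest is Triassic at 50.502 Myr.

Triassic, 50.502 million years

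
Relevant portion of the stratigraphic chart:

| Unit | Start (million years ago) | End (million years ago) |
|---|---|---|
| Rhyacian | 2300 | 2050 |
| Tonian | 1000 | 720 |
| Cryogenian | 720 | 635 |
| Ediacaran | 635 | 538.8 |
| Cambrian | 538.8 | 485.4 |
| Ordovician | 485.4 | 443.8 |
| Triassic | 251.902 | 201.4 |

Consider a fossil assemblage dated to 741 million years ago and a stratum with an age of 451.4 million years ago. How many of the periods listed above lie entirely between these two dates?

The older date is 741 Ma and the younger is 451.4 Ma.
Periods with start < 741 and end > 451.4 Ma: Cryogenian (720–635), Ediacaran (635–538.8), Cambrian (538.8–485.4).
That is 3 complete periods.

3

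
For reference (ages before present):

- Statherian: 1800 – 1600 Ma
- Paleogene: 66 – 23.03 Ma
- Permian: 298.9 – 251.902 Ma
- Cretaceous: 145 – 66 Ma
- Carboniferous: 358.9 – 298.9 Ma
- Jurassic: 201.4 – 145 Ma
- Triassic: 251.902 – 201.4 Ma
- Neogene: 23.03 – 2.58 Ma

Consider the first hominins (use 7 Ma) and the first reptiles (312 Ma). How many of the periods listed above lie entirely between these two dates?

5

The older date is 312 Ma and the younger is 7 Ma.
Periods with start < 312 and end > 7 Ma: Permian (298.9–251.902), Triassic (251.902–201.4), Jurassic (201.4–145), Cretaceous (145–66), Paleogene (66–23.03).
That is 5 complete periods.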